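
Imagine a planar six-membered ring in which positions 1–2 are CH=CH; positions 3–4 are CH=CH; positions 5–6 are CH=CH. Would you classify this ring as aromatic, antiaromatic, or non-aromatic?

Aromatic

Check conjugation: the double-bond atoms are sp², each contributing one p electron — every position has a p orbital, so the cyclic π system is continuous.
Adding the contributions, 3 × 2 = 6 from the 3 double-bond units.
Since 6 = 4·1 + 2, the ring meets the 4n+2 criterion.
(The species described is benzene.)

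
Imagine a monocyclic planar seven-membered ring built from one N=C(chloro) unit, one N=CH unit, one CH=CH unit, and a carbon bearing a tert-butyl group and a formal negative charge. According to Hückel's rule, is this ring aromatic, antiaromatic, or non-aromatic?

Antiaromatic

Check conjugation: every atom in a ring double bond is sp² and brings one electron to the p orbital; the doubly-bonded nitrogens are pyridine-type — their lone pairs lie in the ring plane, leaving one electron in the p orbital; the carbanion's lone pair occupies the p orbital — every position has a p orbital, so the cyclic π system is continuous.
π-electron count: 3 × 2 = 6 from the double-bond units + 2 from the C(tert-butyl)(-) atom = 8.
8 is a 4n count (n = 2), so the planar conjugated ring is antiaromatic.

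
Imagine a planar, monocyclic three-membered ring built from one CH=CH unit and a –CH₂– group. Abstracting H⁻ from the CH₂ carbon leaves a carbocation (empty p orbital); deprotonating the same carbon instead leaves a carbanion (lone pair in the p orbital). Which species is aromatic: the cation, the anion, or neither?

The cation

In both ions every ring atom is sp² and contributes a p orbital, so both rings are fully conjugated.
Cation: 1 × 2 + 0 = 2 π electrons → 4(0)+2, aromatic.
Anion: 1 × 2 + 2 = 4 π electrons → 4(1), antiaromatic.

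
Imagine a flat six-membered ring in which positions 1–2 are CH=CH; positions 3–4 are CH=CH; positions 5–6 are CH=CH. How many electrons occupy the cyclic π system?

6

Check conjugation: each doubly-bonded ring atom is sp² with one p-orbital electron — every position has a p orbital, so the cyclic π system is continuous.
Adding the contributions, 3 × 2 = 6 from the 3 double-bond units.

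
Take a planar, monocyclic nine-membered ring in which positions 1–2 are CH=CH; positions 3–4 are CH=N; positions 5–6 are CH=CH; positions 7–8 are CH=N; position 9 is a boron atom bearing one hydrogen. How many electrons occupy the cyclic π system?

8

Check conjugation: each doubly-bonded ring atom is sp² with one p-orbital electron; the doubly-bonded nitrogens are pyridine-type — their lone pairs lie in the ring plane, leaving one electron in the p orbital; the boron has an empty p orbital — every position has a p orbital, so the cyclic π system is continuous.
Tallying contributions gives 4 × 2 = 8 from the double-bond units + 0 from the BH atom = 8.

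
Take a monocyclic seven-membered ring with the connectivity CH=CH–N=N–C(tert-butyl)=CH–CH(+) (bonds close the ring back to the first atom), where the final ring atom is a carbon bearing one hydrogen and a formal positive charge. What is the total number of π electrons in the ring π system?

Check conjugation: each doubly-bonded ring atom is sp² with one p-orbital electron; the doubly-bonded nitrogens are pyridine-type — their lone pairs lie in the ring plane, leaving one electron in the p orbital; the carbocation has an empty p orbital — every position has a p orbital, so the cyclic π system is continuous.
Tallying contributions gives 3 × 2 = 6 from the double-bond units + 0 from the CH(+) atom = 6.

6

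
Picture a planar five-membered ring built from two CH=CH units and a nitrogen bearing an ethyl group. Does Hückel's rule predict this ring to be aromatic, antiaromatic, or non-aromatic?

Check conjugation: each doubly-bonded ring atom is sp² with one p-orbital electron; the pyrrole-type nitrogen donates its lone pair from the p orbital — every position has a p orbital, so the cyclic π system is continuous.
Tallying contributions gives 2 × 2 = 4 from the double-bond units + 2 from the N(ethyl) atom = 6.
6 = 4(1) + 2, which satisfies Hückel's 4n+2 rule.

Aromatic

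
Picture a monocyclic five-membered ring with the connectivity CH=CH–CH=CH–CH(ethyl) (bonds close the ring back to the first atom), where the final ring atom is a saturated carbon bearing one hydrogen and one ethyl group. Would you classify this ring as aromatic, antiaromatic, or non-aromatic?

Non-aromatic

The CH(ethyl) carbon is saturated: that saturated carbon is sp³ and has no p orbital in the ring π system. Conjugation is not continuous around the ring.
Hückel's rule only applies to fully conjugated rings, so this one is simply non-aromatic.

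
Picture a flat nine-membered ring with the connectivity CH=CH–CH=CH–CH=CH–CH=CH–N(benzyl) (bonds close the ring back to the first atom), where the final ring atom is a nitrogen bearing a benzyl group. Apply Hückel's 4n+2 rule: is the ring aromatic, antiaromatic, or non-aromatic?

Aromatic

The p orbitals form a continuous loop: each doubly-bonded ring atom is sp² with one p-orbital electron; the pyrrole-type nitrogen donates its lone pair from the p orbital. The ring is fully conjugated.
Tallying contributions gives 4 × 2 = 8 from the double-bond units + 2 from the N(benzyl) atom = 10.
With 10 π electrons (n = 2), the Hückel 4n+2 condition holds.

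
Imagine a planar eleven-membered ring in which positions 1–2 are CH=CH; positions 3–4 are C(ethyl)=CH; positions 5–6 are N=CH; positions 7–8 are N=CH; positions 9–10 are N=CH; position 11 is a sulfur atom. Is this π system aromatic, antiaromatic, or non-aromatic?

Antiaromatic

All ring atoms are sp² and supply a p orbital to the ring (every atom in a ring double bond is sp² and brings one electron to the p orbital; each sp² =N– keeps its lone pair in-plane and puts one electron into the π system; the sulfur donates one lone pair from its p orbital); the conjugation is uninterrupted.
Counting π electrons: 5 × 2 = 10 from the double-bond units + 2 from the S atom = 12.
With 12 = 4·3 π electrons, Hückel's rule classifies the planar ring as antiaromatic.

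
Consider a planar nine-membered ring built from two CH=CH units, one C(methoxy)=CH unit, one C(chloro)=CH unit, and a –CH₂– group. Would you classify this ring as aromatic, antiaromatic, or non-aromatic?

Non-aromatic

The CH2 position has four σ bonds — the tetrahedral CH₂ carbon is sp³ and has no p orbital in the ring π system — so the cyclic conjugation is interrupted.
Without a continuous loop of overlapping p orbitals the Hückel electron count never comes into play.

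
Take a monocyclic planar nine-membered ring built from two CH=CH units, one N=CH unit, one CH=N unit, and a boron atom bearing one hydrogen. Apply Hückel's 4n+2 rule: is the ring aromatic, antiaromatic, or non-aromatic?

Antiaromatic

Check conjugation: every atom in a ring double bond is sp² and brings one electron to the p orbital; each sp² =N– keeps its lone pair in-plane and puts one electron into the π system; the boron has an empty p orbital — every position has a p orbital, so the cyclic π system is continuous.
π-electron count: 4 × 2 = 8 from the double-bond units + 0 from the BH atom = 8.
A 4n π count (8, n = 2) in a planar conjugated ring means antiaromatic.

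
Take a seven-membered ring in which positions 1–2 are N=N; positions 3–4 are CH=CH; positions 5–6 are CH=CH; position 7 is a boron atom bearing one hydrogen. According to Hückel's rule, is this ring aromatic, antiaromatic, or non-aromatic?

Aromatic

The p orbitals form a continuous loop: the double-bond atoms are sp², each contributing one p electron; each sp² =N– keeps its lone pair in-plane and puts one electron into the π system; the boron has an empty p orbital. The ring is fully conjugated.
Counting π electrons: 3 × 2 = 6 from the double-bond units + 0 from the BH atom = 6.
Since 6 = 4·1 + 2, the ring meets the 4n+2 criterion.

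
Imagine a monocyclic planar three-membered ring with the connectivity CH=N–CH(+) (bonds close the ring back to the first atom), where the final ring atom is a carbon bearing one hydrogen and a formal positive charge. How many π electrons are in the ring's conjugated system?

Every ring atom contributes a p orbital perpendicular to the ring (the double-bond atoms are sp², each contributing one p electron; each =N– nitrogen is pyridine-type (lone pair in the sp² plane, one electron in the p orbital); the carbocation has an empty p orbital), so the π system is cyclic and fully conjugated.
Adding the contributions, 1 × 2 = 2 from the double-bond unit + 0 from the CH(+) atom = 2.

2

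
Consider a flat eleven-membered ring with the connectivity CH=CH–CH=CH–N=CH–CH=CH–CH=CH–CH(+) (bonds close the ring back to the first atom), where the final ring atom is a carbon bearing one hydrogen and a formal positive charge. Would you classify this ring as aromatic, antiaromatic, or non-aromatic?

Aromatic

The p orbitals form a continuous loop: each doubly-bonded ring atom is sp² with one p-orbital electron; each =N– nitrogen is pyridine-type (lone pair in the sp² plane, one electron in the p orbital); the carbocation has an empty p orbital. The ring is fully conjugated.
Counting π electrons: 5 × 2 = 10 from the double-bond units + 0 from the CH(+) atom = 10.
10 = 4(2) + 2, which satisfies Hückel's 4n+2 rule.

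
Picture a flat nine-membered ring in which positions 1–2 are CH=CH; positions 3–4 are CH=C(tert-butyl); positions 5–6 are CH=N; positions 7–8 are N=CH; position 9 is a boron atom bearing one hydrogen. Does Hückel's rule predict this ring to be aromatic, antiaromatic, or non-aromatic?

Antiaromatic

The p orbitals form a continuous loop: each doubly-bonded ring atom is sp² with one p-orbital electron; each sp² =N– keeps its lone pair in-plane and puts one electron into the π system; the boron has an empty p orbital. The ring is fully conjugated.
π-electron count: 4 × 2 = 8 from the double-bond units + 0 from the BH atom = 8.
8 is a 4n count (n = 2), so the planar conjugated ring is antiaromatic.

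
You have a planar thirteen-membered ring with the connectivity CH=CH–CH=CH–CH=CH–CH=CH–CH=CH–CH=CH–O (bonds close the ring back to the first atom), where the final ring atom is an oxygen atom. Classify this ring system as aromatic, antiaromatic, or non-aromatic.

Aromatic

Check conjugation: every atom in a ring double bond is sp² and brings one electron to the p orbital; the oxygen donates one lone pair from its p orbital — every position has a p orbital, so the cyclic π system is continuous.
Counting π electrons: 6 × 2 = 12 from the double-bond units + 2 from the O atom = 14.
Since 14 = 4·3 + 2, the ring meets the 4n+2 criterion.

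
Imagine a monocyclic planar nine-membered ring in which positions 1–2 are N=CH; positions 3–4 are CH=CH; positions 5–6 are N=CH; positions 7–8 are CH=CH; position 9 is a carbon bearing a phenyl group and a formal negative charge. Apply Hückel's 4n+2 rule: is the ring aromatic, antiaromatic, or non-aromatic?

All ring atoms are sp² and supply a p orbital to the ring (the double-bond atoms are sp², each contributing one p electron; the doubly-bonded nitrogens are pyridine-type — their lone pairs lie in the ring plane, leaving one electron in the p orbital; the carbanion's lone pair occupies the p orbital); the conjugation is uninterrupted.
Counting π electrons: 4 × 2 = 8 from the double-bond units + 2 from the C(phenyl)(-) atom = 10.
That gives a 4n+2 count (10, n = 2).

Aromatic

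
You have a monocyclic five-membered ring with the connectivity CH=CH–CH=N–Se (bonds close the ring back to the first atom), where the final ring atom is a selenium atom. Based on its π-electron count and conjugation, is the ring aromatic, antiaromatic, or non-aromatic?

Aromatic

All ring atoms are sp² and supply a p orbital to the ring (the double-bond atoms are sp², each contributing one p electron; each =N– nitrogen is pyridine-type (lone pair in the sp² plane, one electron in the p orbital); the selenium donates one lone pair from its p orbital); the conjugation is uninterrupted.
π-electron count: 2 × 2 = 4 from the double-bond units + 2 from the Se atom = 6.
With 6 π electrons (n = 1), the Hückel 4n+2 condition holds.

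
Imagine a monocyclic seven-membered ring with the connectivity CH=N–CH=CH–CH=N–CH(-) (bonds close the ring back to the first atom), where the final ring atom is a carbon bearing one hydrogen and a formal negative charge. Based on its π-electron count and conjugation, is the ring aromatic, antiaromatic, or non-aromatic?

Antiaromatic

The p orbitals form a continuous loop: every atom in a ring double bond is sp² and brings one electron to the p orbital; each sp² =N– keeps its lone pair in-plane and puts one electron into the π system; the carbanion's lone pair occupies the p orbital. The ring is fully conjugated.
Adding the contributions, 3 × 2 = 6 from the double-bond units + 2 from the CH(-) atom = 8.
8 = 4(2); a planar, fully conjugated 4n system is antiaromatic.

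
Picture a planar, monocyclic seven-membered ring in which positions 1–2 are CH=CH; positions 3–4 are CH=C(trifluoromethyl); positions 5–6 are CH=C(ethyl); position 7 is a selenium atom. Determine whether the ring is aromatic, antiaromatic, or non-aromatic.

Antiaromatic

The p orbitals form a continuous loop: each doubly-bonded ring atom is sp² with one p-orbital electron; the selenium donates one lone pair from its p orbital. The ring is fully conjugated.
π-electron count: 3 × 2 = 6 from the double-bond units + 2 from the Se atom = 8.
A 4n π count (8, n = 2) in a planar conjugated ring means antiaromatic.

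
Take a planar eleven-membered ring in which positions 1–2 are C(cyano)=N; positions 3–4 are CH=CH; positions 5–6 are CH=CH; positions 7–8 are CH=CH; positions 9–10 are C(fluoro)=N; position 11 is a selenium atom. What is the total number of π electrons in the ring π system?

Check conjugation: every atom in a ring double bond is sp² and brings one electron to the p orbital; each sp² =N– keeps its lone pair in-plane and puts one electron into the π system; the selenium donates one lone pair from its p orbital — every position has a p orbital, so the cyclic π system is continuous.
Adding the contributions, 5 × 2 = 10 from the double-bond units + 2 from the Se atom = 12.

12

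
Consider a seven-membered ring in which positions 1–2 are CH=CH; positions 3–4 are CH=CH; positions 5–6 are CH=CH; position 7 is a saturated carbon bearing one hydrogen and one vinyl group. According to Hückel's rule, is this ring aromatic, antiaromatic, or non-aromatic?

Non-aromatic

At the CH(vinyl) position, that saturated carbon is sp³ and has no p orbital in the ring π system; the ring's p-orbital overlap is broken there.
Broken conjugation rules out both aromaticity and antiaromaticity.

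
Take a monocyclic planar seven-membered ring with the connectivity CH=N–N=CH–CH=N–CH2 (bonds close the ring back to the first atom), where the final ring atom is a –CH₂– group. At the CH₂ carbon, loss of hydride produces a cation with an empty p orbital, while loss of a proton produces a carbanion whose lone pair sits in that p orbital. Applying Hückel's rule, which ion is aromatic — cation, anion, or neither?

The cation

In either ion the ring is fully conjugated: every atom, including the new sp² carbon, supplies a p orbital.
Cation: 3 × 2 + 0 = 6 π electrons → 4(1)+2, aromatic.
Anion: 3 × 2 + 2 = 8 π electrons → 4(2), antiaromatic.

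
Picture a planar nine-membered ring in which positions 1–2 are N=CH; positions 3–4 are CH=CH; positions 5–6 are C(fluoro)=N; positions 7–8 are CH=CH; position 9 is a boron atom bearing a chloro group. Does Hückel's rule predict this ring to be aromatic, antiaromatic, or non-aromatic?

All ring atoms are sp² and supply a p orbital to the ring (each doubly-bonded ring atom is sp² with one p-orbital electron; the doubly-bonded nitrogens are pyridine-type — their lone pairs lie in the ring plane, leaving one electron in the p orbital; the boron has an empty p orbital); the conjugation is uninterrupted.
Counting π electrons: 4 × 2 = 8 from the double-bond units + 0 from the B(chloro) atom = 8.
A 4n π count (8, n = 2) in a planar conjugated ring means antiaromatic.

Antiaromatic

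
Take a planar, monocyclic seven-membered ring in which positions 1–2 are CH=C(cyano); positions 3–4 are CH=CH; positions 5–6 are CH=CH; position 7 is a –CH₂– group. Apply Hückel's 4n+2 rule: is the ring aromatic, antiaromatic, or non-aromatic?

Non-aromatic

The CH2 position has four σ bonds — the tetrahedral CH₂ carbon is sp³ and has no p orbital in the ring π system — so the cyclic conjugation is interrupted.
Without a continuous loop of overlapping p orbitals the Hückel electron count never comes into play.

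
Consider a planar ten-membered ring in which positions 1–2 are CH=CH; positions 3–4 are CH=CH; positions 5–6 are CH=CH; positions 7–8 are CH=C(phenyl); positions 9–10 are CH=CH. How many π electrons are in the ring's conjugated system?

10

The p orbitals form a continuous loop: the double-bond atoms are sp², each contributing one p electron. The ring is fully conjugated.
Tallying contributions gives 5 × 2 = 10 from the 5 double-bond units.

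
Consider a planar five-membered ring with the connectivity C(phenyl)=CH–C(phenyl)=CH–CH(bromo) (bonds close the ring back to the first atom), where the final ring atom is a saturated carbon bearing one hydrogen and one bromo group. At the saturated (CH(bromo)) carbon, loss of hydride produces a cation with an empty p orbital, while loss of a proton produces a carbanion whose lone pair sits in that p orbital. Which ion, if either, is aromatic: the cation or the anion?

Once that carbon is sp², every ring atom has a p orbital and both ions are fully conjugated.
Cation: 2 × 2 + 0 = 4 π electrons → 4(1), antiaromatic.
Anion: 2 × 2 + 2 = 6 π electrons → 4(1)+2, aromatic.

The anion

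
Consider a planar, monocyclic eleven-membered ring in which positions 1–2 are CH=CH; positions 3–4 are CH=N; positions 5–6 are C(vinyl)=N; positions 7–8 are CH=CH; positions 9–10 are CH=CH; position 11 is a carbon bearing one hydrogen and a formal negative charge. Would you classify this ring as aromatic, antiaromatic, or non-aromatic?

Check conjugation: each doubly-bonded ring atom is sp² with one p-orbital electron; the doubly-bonded nitrogens are pyridine-type — their lone pairs lie in the ring plane, leaving one electron in the p orbital; the carbanion's lone pair occupies the p orbital — every position has a p orbital, so the cyclic π system is continuous.
Adding the contributions, 5 × 2 = 10 from the double-bond units + 2 from the CH(-) atom = 12.
A 4n π count (12, n = 3) in a planar conjugated ring means antiaromatic.

Antiaromatic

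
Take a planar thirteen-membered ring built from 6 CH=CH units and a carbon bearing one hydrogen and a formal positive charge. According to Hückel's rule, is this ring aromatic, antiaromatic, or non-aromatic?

Antiaromatic

The p orbitals form a continuous loop: every atom in a ring double bond is sp² and brings one electron to the p orbital; the carbocation has an empty p orbital. The ring is fully conjugated.
Adding the contributions, 6 × 2 = 12 from the double-bond units + 0 from the CH(+) atom = 12.
12 = 4(3); a planar, fully conjugated 4n system is antiaromatic.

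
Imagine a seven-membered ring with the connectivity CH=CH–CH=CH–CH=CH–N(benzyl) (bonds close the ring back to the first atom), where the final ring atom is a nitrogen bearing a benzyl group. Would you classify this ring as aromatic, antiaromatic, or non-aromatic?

The p orbitals form a continuous loop: each doubly-bonded ring atom is sp² with one p-orbital electron; the pyrrole-type nitrogen donates its lone pair from the p orbital. The ring is fully conjugated.
Adding the contributions, 3 × 2 = 6 from the double-bond units + 2 from the N(benzyl) atom = 8.
With 8 = 4·2 π electrons, Hückel's rule classifies the planar ring as antiaromatic.

Antiaromatic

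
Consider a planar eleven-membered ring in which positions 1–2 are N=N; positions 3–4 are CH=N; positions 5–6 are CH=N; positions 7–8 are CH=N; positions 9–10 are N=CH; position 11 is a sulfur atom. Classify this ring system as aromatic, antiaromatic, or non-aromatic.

Antiaromatic

Check conjugation: each doubly-bonded ring atom is sp² with one p-orbital electron; each =N– nitrogen is pyridine-type (lone pair in the sp² plane, one electron in the p orbital); the sulfur donates one lone pair from its p orbital — every position has a p orbital, so the cyclic π system is continuous.
Tallying contributions gives 5 × 2 = 10 from the double-bond units + 2 from the S atom = 12.
With 12 = 4·3 π electrons, Hückel's rule classifies the planar ring as antiaromatic.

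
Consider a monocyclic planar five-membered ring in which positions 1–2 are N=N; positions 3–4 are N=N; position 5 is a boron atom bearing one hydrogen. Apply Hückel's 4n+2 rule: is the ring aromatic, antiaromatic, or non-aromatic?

Every ring atom contributes a p orbital perpendicular to the ring (the double-bond atoms are sp², each contributing one p electron; each =N– nitrogen is pyridine-type (lone pair in the sp² plane, one electron in the p orbital); the boron has an empty p orbital), so the π system is cyclic and fully conjugated.
Adding the contributions, 2 × 2 = 4 from the double-bond units + 0 from the BH atom = 4.
With 4 = 4·1 π electrons, Hückel's rule classifies the planar ring as antiaromatic.

Antiaromatic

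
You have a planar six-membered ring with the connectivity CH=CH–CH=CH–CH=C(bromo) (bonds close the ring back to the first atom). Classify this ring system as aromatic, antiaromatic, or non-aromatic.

Aromatic

Check conjugation: the double-bond atoms are sp², each contributing one p electron — every position has a p orbital, so the cyclic π system is continuous.
Adding the contributions, 3 × 2 = 6 from the 3 double-bond units.
With 6 π electrons (n = 1), the Hückel 4n+2 condition holds.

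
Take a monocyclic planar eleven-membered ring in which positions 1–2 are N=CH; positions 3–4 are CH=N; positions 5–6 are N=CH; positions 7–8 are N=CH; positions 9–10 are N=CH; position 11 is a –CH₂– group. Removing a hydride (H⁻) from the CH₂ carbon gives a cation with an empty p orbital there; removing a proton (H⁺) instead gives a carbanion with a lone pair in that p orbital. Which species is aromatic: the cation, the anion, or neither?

The cation

In either ion the ring is fully conjugated: every atom, including the new sp² carbon, supplies a p orbital.
Cation: 5 × 2 + 0 = 10 π electrons → 4(2)+2, aromatic.
Anion: 5 × 2 + 2 = 12 π electrons → 4(3), antiaromatic.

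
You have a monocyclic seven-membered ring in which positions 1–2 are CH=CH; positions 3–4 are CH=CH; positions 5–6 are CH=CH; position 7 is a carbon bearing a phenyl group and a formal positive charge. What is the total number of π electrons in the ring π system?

All ring atoms are sp² and supply a p orbital to the ring (the double-bond atoms are sp², each contributing one p electron; the carbocation has an empty p orbital); the conjugation is uninterrupted.
Tallying contributions gives 3 × 2 = 6 from the double-bond units + 0 from the C(phenyl)(+) atom = 6.

6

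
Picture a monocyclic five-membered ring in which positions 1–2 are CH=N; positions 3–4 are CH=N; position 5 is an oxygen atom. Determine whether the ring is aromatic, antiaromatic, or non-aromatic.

Aromatic

All ring atoms are sp² and supply a p orbital to the ring (each doubly-bonded ring atom is sp² with one p-orbital electron; the doubly-bonded nitrogens are pyridine-type — their lone pairs lie in the ring plane, leaving one electron in the p orbital; the oxygen donates one lone pair from its p orbital); the conjugation is uninterrupted.
Tallying contributions gives 2 × 2 = 4 from the double-bond units + 2 from the O atom = 6.
6 = 4(1) + 2, which satisfies Hückel's 4n+2 rule.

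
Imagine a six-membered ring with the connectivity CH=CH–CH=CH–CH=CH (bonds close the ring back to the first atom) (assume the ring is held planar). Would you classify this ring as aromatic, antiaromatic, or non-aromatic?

All ring atoms are sp² and supply a p orbital to the ring (every atom in a ring double bond is sp² and brings one electron to the p orbital); the conjugation is uninterrupted.
Adding the contributions, 3 × 2 = 6 from the 3 double-bond units.
6 = 4(1) + 2, which satisfies Hückel's 4n+2 rule.

Aromatic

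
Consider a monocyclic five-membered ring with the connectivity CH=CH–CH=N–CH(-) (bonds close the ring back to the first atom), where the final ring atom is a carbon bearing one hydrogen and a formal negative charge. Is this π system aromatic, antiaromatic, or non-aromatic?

Aromatic

Check conjugation: each doubly-bonded ring atom is sp² with one p-orbital electron; the doubly-bonded nitrogens are pyridine-type — their lone pairs lie in the ring plane, leaving one electron in the p orbital; the carbanion's lone pair occupies the p orbital — every position has a p orbital, so the cyclic π system is continuous.
Tallying contributions gives 2 × 2 = 4 from the double-bond units + 2 from the CH(-) atom = 6.
6 = 4(1) + 2, which satisfies Hückel's 4n+2 rule.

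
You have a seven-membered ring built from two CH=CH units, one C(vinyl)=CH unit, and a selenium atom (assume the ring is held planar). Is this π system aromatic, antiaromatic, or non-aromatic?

Antiaromatic

The p orbitals form a continuous loop: each doubly-bonded ring atom is sp² with one p-orbital electron; the selenium donates one lone pair from its p orbital. The ring is fully conjugated.
π-electron count: 3 × 2 = 6 from the double-bond units + 2 from the Se atom = 8.
With 8 = 4·2 π electrons, Hückel's rule classifies the planar ring as antiaromatic.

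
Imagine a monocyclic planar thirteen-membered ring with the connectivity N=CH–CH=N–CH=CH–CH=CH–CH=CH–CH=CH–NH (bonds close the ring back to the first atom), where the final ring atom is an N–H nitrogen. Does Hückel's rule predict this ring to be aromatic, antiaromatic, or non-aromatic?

Aromatic

All ring atoms are sp² and supply a p orbital to the ring (every atom in a ring double bond is sp² and brings one electron to the p orbital; each sp² =N– keeps its lone pair in-plane and puts one electron into the π system; the pyrrole-type nitrogen donates its lone pair from the p orbital); the conjugation is uninterrupted.
π-electron count: 6 × 2 = 12 from the double-bond units + 2 from the NH atom = 14.
14 = 4(3) + 2, which satisfies Hückel's 4n+2 rule.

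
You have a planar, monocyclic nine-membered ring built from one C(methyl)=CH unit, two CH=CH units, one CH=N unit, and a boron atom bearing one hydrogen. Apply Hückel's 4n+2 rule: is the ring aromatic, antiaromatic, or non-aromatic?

The p orbitals form a continuous loop: the double-bond atoms are sp², each contributing one p electron; each =N– nitrogen is pyridine-type (lone pair in the sp² plane, one electron in the p orbital); the boron has an empty p orbital. The ring is fully conjugated.
Tallying contributions gives 4 × 2 = 8 from the double-bond units + 0 from the BH atom = 8.
8 is a 4n count (n = 2), so the planar conjugated ring is antiaromatic.

Antiaromatic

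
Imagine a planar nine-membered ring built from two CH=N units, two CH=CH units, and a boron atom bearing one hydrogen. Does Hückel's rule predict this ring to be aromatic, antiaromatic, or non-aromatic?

Antiaromatic

Every ring atom contributes a p orbital perpendicular to the ring (the double-bond atoms are sp², each contributing one p electron; the doubly-bonded nitrogens are pyridine-type — their lone pairs lie in the ring plane, leaving one electron in the p orbital; the boron has an empty p orbital), so the π system is cyclic and fully conjugated.
Counting π electrons: 4 × 2 = 8 from the double-bond units + 0 from the BH atom = 8.
With 8 = 4·2 π electrons, Hückel's rule classifies the planar ring as antiaromatic.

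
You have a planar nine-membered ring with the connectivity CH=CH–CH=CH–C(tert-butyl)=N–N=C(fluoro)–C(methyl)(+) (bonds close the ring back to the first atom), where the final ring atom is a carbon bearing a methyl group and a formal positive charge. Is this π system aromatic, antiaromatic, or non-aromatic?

Every ring atom contributes a p orbital perpendicular to the ring (each doubly-bonded ring atom is sp² with one p-orbital electron; the doubly-bonded nitrogens are pyridine-type — their lone pairs lie in the ring plane, leaving one electron in the p orbital; the carbocation has an empty p orbital), so the π system is cyclic and fully conjugated.
Adding the contributions, 4 × 2 = 8 from the double-bond units + 0 from the C(methyl)(+) atom = 8.
8 = 4(2); a planar, fully conjugated 4n system is antiaromatic.

Antiaromatic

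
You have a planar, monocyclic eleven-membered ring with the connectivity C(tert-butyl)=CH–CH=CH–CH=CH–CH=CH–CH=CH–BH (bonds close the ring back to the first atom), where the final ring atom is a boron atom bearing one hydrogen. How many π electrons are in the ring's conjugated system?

10

The p orbitals form a continuous loop: each doubly-bonded ring atom is sp² with one p-orbital electron; the boron has an empty p orbital. The ring is fully conjugated.
Tallying contributions gives 5 × 2 = 10 from the double-bond units + 0 from the BH atom = 10.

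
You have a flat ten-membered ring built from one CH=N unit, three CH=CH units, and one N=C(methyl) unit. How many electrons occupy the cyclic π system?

10

All ring atoms are sp² and supply a p orbital to the ring (the double-bond atoms are sp², each contributing one p electron; the doubly-bonded nitrogens are pyridine-type — their lone pairs lie in the ring plane, leaving one electron in the p orbital); the conjugation is uninterrupted.
Adding the contributions, 5 × 2 = 10 from the 5 double-bond units.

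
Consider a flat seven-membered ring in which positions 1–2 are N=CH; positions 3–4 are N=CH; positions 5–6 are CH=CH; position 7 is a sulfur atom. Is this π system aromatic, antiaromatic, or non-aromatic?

Antiaromatic

All ring atoms are sp² and supply a p orbital to the ring (each doubly-bonded ring atom is sp² with one p-orbital electron; the doubly-bonded nitrogens are pyridine-type — their lone pairs lie in the ring plane, leaving one electron in the p orbital; the sulfur donates one lone pair from its p orbital); the conjugation is uninterrupted.
Tallying contributions gives 3 × 2 = 6 from the double-bond units + 2 from the S atom = 8.
With 8 = 4·2 π electrons, Hückel's rule classifies the planar ring as antiaromatic.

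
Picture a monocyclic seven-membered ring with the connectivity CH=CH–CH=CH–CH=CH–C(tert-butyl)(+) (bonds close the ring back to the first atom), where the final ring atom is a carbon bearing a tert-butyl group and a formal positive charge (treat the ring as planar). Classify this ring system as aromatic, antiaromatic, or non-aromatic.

Check conjugation: the double-bond atoms are sp², each contributing one p electron; the carbocation has an empty p orbital — every position has a p orbital, so the cyclic π system is continuous.
Adding the contributions, 3 × 2 = 6 from the double-bond units + 0 from the C(tert-butyl)(+) atom = 6.
Since 6 = 4·1 + 2, the ring meets the 4n+2 criterion.

Aromatic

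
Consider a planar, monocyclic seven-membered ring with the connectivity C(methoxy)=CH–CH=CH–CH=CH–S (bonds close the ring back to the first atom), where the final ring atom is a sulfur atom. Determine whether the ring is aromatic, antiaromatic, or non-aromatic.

Antiaromatic

All ring atoms are sp² and supply a p orbital to the ring (each doubly-bonded ring atom is sp² with one p-orbital electron; the sulfur donates one lone pair from its p orbital); the conjugation is uninterrupted.
Adding the contributions, 3 × 2 = 6 from the double-bond units + 2 from the S atom = 8.
With 8 = 4·2 π electrons, Hückel's rule classifies the planar ring as antiaromatic.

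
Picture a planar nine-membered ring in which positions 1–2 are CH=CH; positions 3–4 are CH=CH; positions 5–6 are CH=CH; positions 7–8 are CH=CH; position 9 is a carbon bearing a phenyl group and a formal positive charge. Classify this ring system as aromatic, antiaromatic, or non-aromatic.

Antiaromatic

Every ring atom contributes a p orbital perpendicular to the ring (the double-bond atoms are sp², each contributing one p electron; the carbocation has an empty p orbital), so the π system is cyclic and fully conjugated.
Counting π electrons: 4 × 2 = 8 from the double-bond units + 0 from the C(phenyl)(+) atom = 8.
With 8 = 4·2 π electrons, Hückel's rule classifies the planar ring as antiaromatic.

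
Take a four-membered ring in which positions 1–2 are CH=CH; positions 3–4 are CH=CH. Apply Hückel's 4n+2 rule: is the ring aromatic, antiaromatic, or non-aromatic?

Antiaromatic

Check conjugation: every atom in a ring double bond is sp² and brings one electron to the p orbital — every position has a p orbital, so the cyclic π system is continuous.
Tallying contributions gives 2 × 2 = 4 from the 2 double-bond units.
A 4n π count (4, n = 1) in a planar conjugated ring means antiaromatic.
This is cyclobutadiene.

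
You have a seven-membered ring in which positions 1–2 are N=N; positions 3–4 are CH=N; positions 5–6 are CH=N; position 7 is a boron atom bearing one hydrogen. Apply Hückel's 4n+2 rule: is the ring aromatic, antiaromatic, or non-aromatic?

Aromatic

All ring atoms are sp² and supply a p orbital to the ring (the double-bond atoms are sp², each contributing one p electron; each sp² =N– keeps its lone pair in-plane and puts one electron into the π system; the boron has an empty p orbital); the conjugation is uninterrupted.
Counting π electrons: 3 × 2 = 6 from the double-bond units + 0 from the BH atom = 6.
Since 6 = 4·1 + 2, the ring meets the 4n+2 criterion.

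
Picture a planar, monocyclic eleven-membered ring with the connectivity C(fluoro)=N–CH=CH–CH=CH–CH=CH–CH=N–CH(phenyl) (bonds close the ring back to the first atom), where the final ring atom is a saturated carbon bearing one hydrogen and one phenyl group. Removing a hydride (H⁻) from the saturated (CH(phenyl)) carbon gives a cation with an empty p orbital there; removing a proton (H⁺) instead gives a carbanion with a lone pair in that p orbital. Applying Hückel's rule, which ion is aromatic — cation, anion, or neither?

In either ion the ring is fully conjugated: every atom, including the new sp² carbon, supplies a p orbital.
Cation: 5 × 2 + 0 = 10 π electrons → 4(2)+2, aromatic.
Anion: 5 × 2 + 2 = 12 π electrons → 4(3), antiaromatic.

The cation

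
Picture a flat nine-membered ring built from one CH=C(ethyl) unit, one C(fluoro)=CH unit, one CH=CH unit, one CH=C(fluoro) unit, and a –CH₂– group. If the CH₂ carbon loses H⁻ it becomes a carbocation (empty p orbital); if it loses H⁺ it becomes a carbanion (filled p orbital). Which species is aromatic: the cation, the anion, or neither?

The anion

In either ion the ring is fully conjugated: every atom, including the new sp² carbon, supplies a p orbital.
Cation: 4 × 2 + 0 = 8 π electrons → 4(2), antiaromatic.
Anion: 4 × 2 + 2 = 10 π electrons → 4(2)+2, aromatic.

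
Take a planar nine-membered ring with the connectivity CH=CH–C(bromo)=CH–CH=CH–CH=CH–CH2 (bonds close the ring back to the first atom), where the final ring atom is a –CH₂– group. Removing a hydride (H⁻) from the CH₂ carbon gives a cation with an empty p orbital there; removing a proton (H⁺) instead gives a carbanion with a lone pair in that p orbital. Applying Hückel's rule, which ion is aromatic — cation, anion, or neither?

In either ion the ring is fully conjugated: every atom, including the new sp² carbon, supplies a p orbital.
Cation: 4 × 2 + 0 = 8 π electrons → 4(2), antiaromatic.
Anion: 4 × 2 + 2 = 10 π electrons → 4(2)+2, aromatic.

The anion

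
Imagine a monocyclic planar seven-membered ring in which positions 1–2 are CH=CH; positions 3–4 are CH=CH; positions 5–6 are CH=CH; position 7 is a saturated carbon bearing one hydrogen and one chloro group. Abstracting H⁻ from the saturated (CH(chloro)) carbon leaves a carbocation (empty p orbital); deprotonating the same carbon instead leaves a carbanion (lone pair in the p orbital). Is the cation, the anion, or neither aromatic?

Once that carbon is sp², every ring atom has a p orbital and both ions are fully conjugated.
Cation: 3 × 2 + 0 = 6 π electrons → 4(1)+2, aromatic.
Anion: 3 × 2 + 2 = 8 π electrons → 4(2), antiaromatic.

The cation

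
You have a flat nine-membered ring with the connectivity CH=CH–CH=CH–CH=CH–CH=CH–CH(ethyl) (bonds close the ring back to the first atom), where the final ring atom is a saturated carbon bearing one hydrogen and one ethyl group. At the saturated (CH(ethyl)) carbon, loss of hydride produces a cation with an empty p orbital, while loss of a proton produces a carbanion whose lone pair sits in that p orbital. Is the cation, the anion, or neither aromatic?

In either ion the ring is fully conjugated: every atom, including the new sp² carbon, supplies a p orbital.
Cation: 4 × 2 + 0 = 8 π electrons → 4(2), antiaromatic.
Anion: 4 × 2 + 2 = 10 π electrons → 4(2)+2, aromatic.

The anion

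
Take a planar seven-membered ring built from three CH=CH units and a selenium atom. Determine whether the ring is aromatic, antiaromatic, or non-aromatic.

Antiaromatic

All ring atoms are sp² and supply a p orbital to the ring (every atom in a ring double bond is sp² and brings one electron to the p orbital; the selenium donates one lone pair from its p orbital); the conjugation is uninterrupted.
Adding the contributions, 3 × 2 = 6 from the double-bond units + 2 from the Se atom = 8.
A 4n π count (8, n = 2) in a planar conjugated ring means antiaromatic.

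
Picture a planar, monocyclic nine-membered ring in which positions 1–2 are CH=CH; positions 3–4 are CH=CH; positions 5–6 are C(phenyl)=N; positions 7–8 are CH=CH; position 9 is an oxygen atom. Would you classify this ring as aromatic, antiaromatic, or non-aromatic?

Aromatic

Check conjugation: every atom in a ring double bond is sp² and brings one electron to the p orbital; each =N– nitrogen is pyridine-type (lone pair in the sp² plane, one electron in the p orbital); the oxygen donates one lone pair from its p orbital — every position has a p orbital, so the cyclic π system is continuous.
π-electron count: 4 × 2 = 8 from the double-bond units + 2 from the O atom = 10.
That gives a 4n+2 count (10, n = 2).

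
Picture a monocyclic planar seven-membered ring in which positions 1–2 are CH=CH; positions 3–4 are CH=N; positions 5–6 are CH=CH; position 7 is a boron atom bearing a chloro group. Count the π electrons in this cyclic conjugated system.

6

The p orbitals form a continuous loop: every atom in a ring double bond is sp² and brings one electron to the p orbital; each sp² =N– keeps its lone pair in-plane and puts one electron into the π system; the boron has an empty p orbital. The ring is fully conjugated.
Tallying contributions gives 3 × 2 = 6 from the double-bond units + 0 from the B(chloro) atom = 6.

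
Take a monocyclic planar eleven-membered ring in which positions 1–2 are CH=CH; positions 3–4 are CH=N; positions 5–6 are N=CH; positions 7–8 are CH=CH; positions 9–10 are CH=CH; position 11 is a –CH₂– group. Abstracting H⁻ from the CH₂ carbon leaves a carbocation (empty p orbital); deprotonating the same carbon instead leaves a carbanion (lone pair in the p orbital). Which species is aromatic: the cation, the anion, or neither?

The cation

Once that carbon is sp², every ring atom has a p orbital and both ions are fully conjugated.
Cation: 5 × 2 + 0 = 10 π electrons → 4(2)+2, aromatic.
Anion: 5 × 2 + 2 = 12 π electrons → 4(3), antiaromatic.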